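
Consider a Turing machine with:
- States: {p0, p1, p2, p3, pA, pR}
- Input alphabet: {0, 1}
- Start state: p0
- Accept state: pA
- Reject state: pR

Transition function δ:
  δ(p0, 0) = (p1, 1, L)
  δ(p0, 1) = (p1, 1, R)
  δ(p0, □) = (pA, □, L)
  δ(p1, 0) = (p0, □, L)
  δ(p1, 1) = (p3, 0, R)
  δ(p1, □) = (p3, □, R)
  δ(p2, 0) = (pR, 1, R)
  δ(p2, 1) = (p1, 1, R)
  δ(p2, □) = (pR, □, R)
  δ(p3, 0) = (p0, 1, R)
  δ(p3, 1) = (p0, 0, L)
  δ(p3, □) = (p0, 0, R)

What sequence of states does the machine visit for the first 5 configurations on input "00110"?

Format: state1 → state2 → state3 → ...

Execution trace:
Initial: [p0]00110
Step 1: δ(p0, 0) = (p1, 1, L) → [p1]□10110
Step 2: δ(p1, □) = (p3, □, R) → □[p3]10110
Step 3: δ(p3, 1) = (p0, 0, L) → [p0]□00110
Step 4: δ(p0, □) = (pA, □, L) → [pA]□□00110

The machine reaches the accept state pA and halts.

State sequence: p0 → p1 → p3 → p0 → pA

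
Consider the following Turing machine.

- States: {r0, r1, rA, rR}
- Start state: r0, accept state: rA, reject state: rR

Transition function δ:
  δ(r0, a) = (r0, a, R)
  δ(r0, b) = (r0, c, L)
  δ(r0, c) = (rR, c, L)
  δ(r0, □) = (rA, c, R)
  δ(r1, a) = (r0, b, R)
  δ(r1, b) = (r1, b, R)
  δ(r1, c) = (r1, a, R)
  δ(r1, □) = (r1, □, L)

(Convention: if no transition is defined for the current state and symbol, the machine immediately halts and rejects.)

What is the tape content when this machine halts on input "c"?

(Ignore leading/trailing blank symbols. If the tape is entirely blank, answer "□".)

Execution trace:
Initial: [r0]c
Step 1: δ(r0, c) = (rR, c, L) → [rR]□c

The machine reaches the reject state rR and halts.

Final tape (ignoring leading/trailing blanks): c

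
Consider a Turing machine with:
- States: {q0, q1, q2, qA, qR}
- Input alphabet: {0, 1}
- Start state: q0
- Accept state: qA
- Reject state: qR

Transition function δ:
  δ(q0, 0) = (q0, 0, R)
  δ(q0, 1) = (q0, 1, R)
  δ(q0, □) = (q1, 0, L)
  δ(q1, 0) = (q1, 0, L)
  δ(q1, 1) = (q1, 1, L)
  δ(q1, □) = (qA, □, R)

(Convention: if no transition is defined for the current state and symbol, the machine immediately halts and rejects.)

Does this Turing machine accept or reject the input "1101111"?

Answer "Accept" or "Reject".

Execution trace:
Initial: [q0]1101111
Step 1: δ(q0, 1) = (q0, 1, R) → 1[q0]101111
Step 2: δ(q0, 1) = (q0, 1, R) → 11[q0]01111
Step 3: δ(q0, 0) = (q0, 0, R) → 110[q0]1111
Step 4: δ(q0, 1) = (q0, 1, R) → 1101[q0]111
Step 5: δ(q0, 1) = (q0, 1, R) → 11011[q0]11
Step 6: δ(q0, 1) = (q0, 1, R) → 110111[q0]1
Step 7: δ(q0, 1) = (q0, 1, R) → 1101111[q0]□
Step 8: δ(q0, □) = (q1, 0, L) → 110111[q1]10
Step 9: δ(q1, 1) = (q1, 1, L) → 11011[q1]110
Step 10: δ(q1, 1) = (q1, 1, L) → 1101[q1]1110
Step 11: δ(q1, 1) = (q1, 1, L) → 110[q1]11110
Step 12: δ(q1, 1) = (q1, 1, L) → 11[q1]011110
Step 13: δ(q1, 0) = (q1, 0, L) → 1[q1]1011110
Step 14: δ(q1, 1) = (q1, 1, L) → [q1]11011110
Step 15: δ(q1, 1) = (q1, 1, L) → [q1]□11011110
Step 16: δ(q1, □) = (qA, □, R) → □[qA]11011110

The machine reaches the accept state qA and halts.

Answer: Accept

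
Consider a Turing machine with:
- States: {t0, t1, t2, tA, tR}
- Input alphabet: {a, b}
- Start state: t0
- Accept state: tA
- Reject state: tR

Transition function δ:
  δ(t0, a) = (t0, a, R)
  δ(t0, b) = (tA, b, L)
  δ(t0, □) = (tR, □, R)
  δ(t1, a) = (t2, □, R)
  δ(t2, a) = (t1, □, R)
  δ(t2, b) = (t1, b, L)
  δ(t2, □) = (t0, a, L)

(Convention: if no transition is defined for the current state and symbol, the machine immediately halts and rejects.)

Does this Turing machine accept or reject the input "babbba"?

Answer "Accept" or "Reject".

Execution trace:
Initial: [t0]babbba
Step 1: δ(t0, b) = (tA, b, L) → [tA]□babbba

The machine reaches the accept state tA and halts.

Answer: Accept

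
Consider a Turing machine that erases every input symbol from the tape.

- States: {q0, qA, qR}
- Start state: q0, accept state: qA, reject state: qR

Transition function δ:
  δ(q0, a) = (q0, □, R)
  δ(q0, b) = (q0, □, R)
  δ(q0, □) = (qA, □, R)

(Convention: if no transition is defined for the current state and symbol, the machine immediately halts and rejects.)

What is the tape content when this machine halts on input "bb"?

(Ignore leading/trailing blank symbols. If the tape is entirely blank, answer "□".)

Execution trace:
Initial: [q0]bb
Step 1: δ(q0, b) = (q0, □, R) → □[q0]b
Step 2: δ(q0, b) = (q0, □, R) → □□[q0]□
Step 3: δ(q0, □) = (qA, □, R) → □□□[qA]□

The machine reaches the accept state qA and halts.

Final tape (ignoring leading/trailing blanks): □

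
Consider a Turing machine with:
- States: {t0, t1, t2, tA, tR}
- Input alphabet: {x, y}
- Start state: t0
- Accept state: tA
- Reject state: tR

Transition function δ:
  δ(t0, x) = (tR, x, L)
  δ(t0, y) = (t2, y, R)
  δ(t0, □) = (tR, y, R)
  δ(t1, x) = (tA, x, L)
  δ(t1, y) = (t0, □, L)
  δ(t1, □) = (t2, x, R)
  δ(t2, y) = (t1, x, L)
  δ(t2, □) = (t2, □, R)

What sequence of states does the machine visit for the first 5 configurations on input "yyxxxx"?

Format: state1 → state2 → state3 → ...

Execution trace:
Initial: [t0]yyxxxx
Step 1: δ(t0, y) = (t2, y, R) → y[t2]yxxxx
Step 2: δ(t2, y) = (t1, x, L) → [t1]yxxxxx
Step 3: δ(t1, y) = (t0, □, L) → [t0]□□xxxxx
Step 4: δ(t0, □) = (tR, y, R) → y[tR]□xxxxx

The machine reaches the reject state tR and halts.

State sequence: t0 → t2 → t1 → t0 → tR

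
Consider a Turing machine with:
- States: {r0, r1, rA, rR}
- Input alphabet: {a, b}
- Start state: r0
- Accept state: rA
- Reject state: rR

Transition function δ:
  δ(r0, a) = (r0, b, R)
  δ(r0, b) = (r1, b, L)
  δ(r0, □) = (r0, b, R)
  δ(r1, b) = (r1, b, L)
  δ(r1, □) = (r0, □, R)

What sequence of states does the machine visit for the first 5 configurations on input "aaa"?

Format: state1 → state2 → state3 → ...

Execution trace:
Initial: [r0]aaa
Step 1: δ(r0, a) = (r0, b, R) → b[r0]aa
Step 2: δ(r0, a) = (r0, b, R) → bb[r0]a
Step 3: δ(r0, a) = (r0, b, R) → bbb[r0]□
Step 4: δ(r0, □) = (r0, b, R) → bbbb[r0]□

State sequence: r0 → r0 → r0 → r0 → r0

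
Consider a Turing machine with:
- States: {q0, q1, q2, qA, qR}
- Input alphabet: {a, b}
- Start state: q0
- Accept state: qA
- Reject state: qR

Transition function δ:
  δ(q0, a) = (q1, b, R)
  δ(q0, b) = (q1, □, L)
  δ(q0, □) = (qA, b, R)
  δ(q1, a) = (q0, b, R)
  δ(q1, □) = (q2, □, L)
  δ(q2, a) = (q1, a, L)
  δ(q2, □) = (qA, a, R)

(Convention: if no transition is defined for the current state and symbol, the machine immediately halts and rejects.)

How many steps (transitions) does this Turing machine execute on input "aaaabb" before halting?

Execution trace:
Initial: [q0]aaaabb
Step 1: δ(q0, a) = (q1, b, R) → b[q1]aaabb
Step 2: δ(q1, a) = (q0, b, R) → bb[q0]aabb
Step 3: δ(q0, a) = (q1, b, R) → bbb[q1]abb
Step 4: δ(q1, a) = (q0, b, R) → bbbb[q0]bb
Step 5: δ(q0, b) = (q1, □, L) → bbb[q1]b□b

No transition is defined for δ(q1, b). By convention the machine halts and rejects.

The machine executed 5 steps before halting.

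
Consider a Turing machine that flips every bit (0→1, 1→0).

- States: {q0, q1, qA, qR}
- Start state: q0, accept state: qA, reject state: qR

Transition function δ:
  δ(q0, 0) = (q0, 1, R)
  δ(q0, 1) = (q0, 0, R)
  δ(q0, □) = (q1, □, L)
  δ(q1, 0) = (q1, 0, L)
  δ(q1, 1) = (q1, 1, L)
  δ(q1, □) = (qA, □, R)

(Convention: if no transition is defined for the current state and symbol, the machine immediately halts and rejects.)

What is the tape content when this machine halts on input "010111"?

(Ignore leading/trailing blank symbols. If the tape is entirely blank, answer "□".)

Execution trace:
Initial: [q0]010111
Step 1: δ(q0, 0) = (q0, 1, R) → 1[q0]10111
Step 2: δ(q0, 1) = (q0, 0, R) → 10[q0]0111
Step 3: δ(q0, 0) = (q0, 1, R) → 101[q0]111
Step 4: δ(q0, 1) = (q0, 0, R) → 1010[q0]11
Step 5: δ(q0, 1) = (q0, 0, R) → 10100[q0]1
Step 6: δ(q0, 1) = (q0, 0, R) → 101000[q0]□
Step 7: δ(q0, □) = (q1, □, L) → 10100[q1]0□
Step 8: δ(q1, 0) = (q1, 0, L) → 1010[q1]00□
Step 9: δ(q1, 0) = (q1, 0, L) → 101[q1]000□
Step 10: δ(q1, 0) = (q1, 0, L) → 10[q1]1000□
Step 11: δ(q1, 1) = (q1, 1, L) → 1[q1]01000□
Step 12: δ(q1, 0) = (q1, 0, L) → [q1]101000□
Step 13: δ(q1, 1) = (q1, 1, L) → [q1]□101000□
Step 14: δ(q1, □) = (qA, □, R) → □[qA]101000□

The machine reaches the accept state qA and halts.

Final tape (ignoring leading/trailing blanks): 101000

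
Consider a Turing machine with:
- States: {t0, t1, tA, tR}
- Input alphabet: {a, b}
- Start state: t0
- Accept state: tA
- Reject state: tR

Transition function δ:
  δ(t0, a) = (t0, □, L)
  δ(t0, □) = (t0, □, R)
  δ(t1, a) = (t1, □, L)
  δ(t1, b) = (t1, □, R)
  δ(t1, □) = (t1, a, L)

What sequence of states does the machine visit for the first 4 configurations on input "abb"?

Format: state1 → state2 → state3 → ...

Execution trace:
Initial: [t0]abb
Step 1: δ(t0, a) = (t0, □, L) → [t0]□□bb
Step 2: δ(t0, □) = (t0, □, R) → □[t0]□bb
Step 3: δ(t0, □) = (t0, □, R) → □□[t0]bb

No transition is defined for δ(t0, b). By convention the machine halts and rejects.

State sequence: t0 → t0 → t0 → t0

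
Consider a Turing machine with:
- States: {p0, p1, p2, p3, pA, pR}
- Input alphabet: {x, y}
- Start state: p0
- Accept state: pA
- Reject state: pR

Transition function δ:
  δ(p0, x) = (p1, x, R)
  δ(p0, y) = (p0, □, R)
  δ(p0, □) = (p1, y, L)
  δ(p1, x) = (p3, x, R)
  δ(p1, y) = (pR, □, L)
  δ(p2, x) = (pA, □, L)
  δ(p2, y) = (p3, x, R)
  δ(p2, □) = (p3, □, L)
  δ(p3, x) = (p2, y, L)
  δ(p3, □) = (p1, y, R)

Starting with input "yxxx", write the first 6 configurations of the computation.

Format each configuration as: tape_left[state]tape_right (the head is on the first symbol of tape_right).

Transitions applied:
Step 1: δ(p0, y) = (p0, □, R)
Step 2: δ(p0, x) = (p1, x, R)
Step 3: δ(p1, x) = (p3, x, R)
Step 4: δ(p3, x) = (p2, y, L)
Step 5: δ(p2, x) = (pA, □, L)

The first 6 configurations are:
[p0]yxxx ⊢ □[p0]xxx ⊢ □x[p1]xx ⊢ □xx[p3]x ⊢ □x[p2]xy ⊢ □[pA]x□y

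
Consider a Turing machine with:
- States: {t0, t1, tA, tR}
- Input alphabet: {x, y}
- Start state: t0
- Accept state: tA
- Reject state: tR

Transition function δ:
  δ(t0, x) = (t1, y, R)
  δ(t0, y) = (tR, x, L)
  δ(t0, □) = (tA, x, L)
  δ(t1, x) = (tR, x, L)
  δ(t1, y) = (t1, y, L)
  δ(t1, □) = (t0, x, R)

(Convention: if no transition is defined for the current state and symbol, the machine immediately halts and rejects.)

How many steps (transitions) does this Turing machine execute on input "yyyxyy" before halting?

Execution trace:
Initial: [t0]yyyxyy
Step 1: δ(t0, y) = (tR, x, L) → [tR]□xyyxyy

The machine reaches the reject state tR and halts.

The machine executed 1 step before halting.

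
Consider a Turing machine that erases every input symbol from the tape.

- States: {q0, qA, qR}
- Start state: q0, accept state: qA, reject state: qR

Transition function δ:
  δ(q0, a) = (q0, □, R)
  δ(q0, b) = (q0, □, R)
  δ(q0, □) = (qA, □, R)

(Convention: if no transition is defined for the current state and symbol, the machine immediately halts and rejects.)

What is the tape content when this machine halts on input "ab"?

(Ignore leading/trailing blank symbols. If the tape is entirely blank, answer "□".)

Execution trace:
Initial: [q0]ab
Step 1: δ(q0, a) = (q0, □, R) → □[q0]b
Step 2: δ(q0, b) = (q0, □, R) → □□[q0]□
Step 3: δ(q0, □) = (qA, □, R) → □□□[qA]□

The machine reaches the accept state qA and halts.

Final tape (ignoring leading/trailing blanks): □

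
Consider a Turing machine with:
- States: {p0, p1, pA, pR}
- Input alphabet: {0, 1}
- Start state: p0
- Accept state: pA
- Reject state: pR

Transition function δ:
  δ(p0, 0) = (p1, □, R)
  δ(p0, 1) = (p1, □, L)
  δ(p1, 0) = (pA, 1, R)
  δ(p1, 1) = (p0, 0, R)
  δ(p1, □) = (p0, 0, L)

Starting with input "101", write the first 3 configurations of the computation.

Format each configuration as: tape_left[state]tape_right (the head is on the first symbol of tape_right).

Transitions applied:
Step 1: δ(p0, 1) = (p1, □, L)
Step 2: δ(p1, □) = (p0, 0, L)

The first 3 configurations are:
[p0]101 ⊢ [p1]□□01 ⊢ [p0]□0□01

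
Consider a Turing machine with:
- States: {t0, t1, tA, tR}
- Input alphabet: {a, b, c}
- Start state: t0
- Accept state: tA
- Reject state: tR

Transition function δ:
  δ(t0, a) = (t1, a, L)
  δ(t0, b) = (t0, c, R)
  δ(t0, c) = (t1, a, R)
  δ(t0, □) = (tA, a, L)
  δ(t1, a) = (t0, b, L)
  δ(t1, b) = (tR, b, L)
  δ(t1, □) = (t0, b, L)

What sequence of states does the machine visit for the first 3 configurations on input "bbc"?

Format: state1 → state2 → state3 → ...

Execution trace:
Initial: [t0]bbc
Step 1: δ(t0, b) = (t0, c, R) → c[t0]bc
Step 2: δ(t0, b) = (t0, c, R) → cc[t0]c

State sequence: t0 → t0 → t0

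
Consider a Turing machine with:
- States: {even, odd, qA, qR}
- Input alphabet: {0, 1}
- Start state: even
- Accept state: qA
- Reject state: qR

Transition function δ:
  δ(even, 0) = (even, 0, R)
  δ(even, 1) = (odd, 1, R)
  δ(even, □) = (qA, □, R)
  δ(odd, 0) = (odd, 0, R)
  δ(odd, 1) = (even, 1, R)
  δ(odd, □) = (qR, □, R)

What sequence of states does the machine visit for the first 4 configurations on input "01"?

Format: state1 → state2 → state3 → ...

Execution trace:
Initial: [even]01
Step 1: δ(even, 0) = (even, 0, R) → 0[even]1
Step 2: δ(even, 1) = (odd, 1, R) → 01[odd]□
Step 3: δ(odd, □) = (qR, □, R) → 01□[qR]□

The machine reaches the reject state qR and halts.

State sequence: even → even → odd → qR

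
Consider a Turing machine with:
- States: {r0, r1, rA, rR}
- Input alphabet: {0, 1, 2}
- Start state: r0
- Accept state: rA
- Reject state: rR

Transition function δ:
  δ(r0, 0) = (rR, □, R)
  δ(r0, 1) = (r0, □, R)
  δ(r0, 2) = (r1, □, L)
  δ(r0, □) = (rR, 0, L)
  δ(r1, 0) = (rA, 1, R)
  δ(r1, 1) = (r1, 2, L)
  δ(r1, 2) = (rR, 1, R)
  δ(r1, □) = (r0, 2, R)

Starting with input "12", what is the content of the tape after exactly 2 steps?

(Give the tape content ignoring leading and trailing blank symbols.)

Execution trace:
Initial: [r0]12
Step 1: δ(r0, 1) = (r0, □, R) → □[r0]2
Step 2: δ(r0, 2) = (r1, □, L) → [r1]□□

After 2 steps, the tape (ignoring leading/trailing blanks) is: □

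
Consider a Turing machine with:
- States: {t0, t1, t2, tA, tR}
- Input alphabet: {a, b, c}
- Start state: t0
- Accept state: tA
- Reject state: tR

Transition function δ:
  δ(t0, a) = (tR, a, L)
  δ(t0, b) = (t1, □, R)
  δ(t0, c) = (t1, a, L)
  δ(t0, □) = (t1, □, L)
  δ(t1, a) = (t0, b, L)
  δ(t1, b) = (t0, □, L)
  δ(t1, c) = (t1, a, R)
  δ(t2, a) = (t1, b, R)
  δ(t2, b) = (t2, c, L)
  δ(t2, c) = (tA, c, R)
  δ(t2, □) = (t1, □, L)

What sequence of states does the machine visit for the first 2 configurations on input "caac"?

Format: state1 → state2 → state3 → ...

Execution trace:
Initial: [t0]caac
Step 1: δ(t0, c) = (t1, a, L) → [t1]□aaac

No transition is defined for δ(t1, □). By convention the machine halts and rejects.

State sequence: t0 → t1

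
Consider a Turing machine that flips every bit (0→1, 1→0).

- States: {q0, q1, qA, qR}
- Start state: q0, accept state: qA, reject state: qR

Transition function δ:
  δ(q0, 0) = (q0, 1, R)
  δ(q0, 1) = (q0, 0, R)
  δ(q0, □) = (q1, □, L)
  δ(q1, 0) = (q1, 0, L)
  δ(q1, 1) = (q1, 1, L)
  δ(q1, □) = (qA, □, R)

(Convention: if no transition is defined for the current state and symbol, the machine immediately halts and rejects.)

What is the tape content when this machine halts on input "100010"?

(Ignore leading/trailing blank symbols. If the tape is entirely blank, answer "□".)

Execution trace:
Initial: [q0]100010
Step 1: δ(q0, 1) = (q0, 0, R) → 0[q0]00010
Step 2: δ(q0, 0) = (q0, 1, R) → 01[q0]0010
Step 3: δ(q0, 0) = (q0, 1, R) → 011[q0]010
Step 4: δ(q0, 0) = (q0, 1, R) → 0111[q0]10
Step 5: δ(q0, 1) = (q0, 0, R) → 01110[q0]0
Step 6: δ(q0, 0) = (q0, 1, R) → 011101[q0]□
Step 7: δ(q0, □) = (q1, □, L) → 01110[q1]1□
Step 8: δ(q1, 1) = (q1, 1, L) → 0111[q1]01□
Step 9: δ(q1, 0) = (q1, 0, L) → 011[q1]101□
Step 10: δ(q1, 1) = (q1, 1, L) → 01[q1]1101□
Step 11: δ(q1, 1) = (q1, 1, L) → 0[q1]11101□
Step 12: δ(q1, 1) = (q1, 1, L) → [q1]011101□
Step 13: δ(q1, 0) = (q1, 0, L) → [q1]□011101□
Step 14: δ(q1, □) = (qA, □, R) → □[qA]011101□

The machine reaches the accept state qA and halts.

Final tape (ignoring leading/trailing blanks): 011101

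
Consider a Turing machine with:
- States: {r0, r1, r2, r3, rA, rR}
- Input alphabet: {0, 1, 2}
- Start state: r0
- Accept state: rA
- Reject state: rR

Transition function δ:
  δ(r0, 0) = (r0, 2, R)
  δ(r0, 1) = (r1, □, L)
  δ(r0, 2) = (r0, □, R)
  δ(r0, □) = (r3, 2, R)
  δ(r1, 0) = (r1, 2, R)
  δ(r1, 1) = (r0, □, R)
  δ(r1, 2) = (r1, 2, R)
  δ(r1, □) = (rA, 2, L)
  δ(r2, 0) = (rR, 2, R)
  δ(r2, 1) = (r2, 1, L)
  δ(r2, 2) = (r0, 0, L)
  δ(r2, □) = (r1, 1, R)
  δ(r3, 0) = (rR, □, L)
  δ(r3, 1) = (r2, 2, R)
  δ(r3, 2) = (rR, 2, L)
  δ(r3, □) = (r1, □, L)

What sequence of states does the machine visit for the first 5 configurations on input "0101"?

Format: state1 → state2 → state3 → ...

Execution trace:
Initial: [r0]0101
Step 1: δ(r0, 0) = (r0, 2, R) → 2[r0]101
Step 2: δ(r0, 1) = (r1, □, L) → [r1]2□01
Step 3: δ(r1, 2) = (r1, 2, R) → 2[r1]□01
Step 4: δ(r1, □) = (rA, 2, L) → [rA]2201

The machine reaches the accept state rA and halts.

State sequence: r0 → r0 → r1 → r1 → rA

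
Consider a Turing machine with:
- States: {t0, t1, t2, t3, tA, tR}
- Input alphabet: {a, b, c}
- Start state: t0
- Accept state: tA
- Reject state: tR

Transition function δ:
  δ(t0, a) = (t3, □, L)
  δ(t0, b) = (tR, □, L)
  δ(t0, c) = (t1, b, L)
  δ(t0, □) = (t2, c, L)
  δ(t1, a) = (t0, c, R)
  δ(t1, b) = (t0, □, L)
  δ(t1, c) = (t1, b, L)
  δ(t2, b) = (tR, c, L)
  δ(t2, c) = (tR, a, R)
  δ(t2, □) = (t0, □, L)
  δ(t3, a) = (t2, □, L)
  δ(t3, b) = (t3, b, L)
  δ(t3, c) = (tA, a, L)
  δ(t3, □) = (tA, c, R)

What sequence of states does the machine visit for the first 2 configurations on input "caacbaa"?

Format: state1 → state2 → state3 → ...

Execution trace:
Initial: [t0]caacbaa
Step 1: δ(t0, c) = (t1, b, L) → [t1]□baacbaa

No transition is defined for δ(t1, □). By convention the machine halts and rejects.

State sequence: t0 → t1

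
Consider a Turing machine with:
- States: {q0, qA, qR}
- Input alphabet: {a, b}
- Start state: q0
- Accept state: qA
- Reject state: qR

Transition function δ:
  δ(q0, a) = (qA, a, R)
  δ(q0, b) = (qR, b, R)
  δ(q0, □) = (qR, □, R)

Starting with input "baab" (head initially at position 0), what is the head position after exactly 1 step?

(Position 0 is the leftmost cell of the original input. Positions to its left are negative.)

Execution trace (head position shown):
Step 0: [q0]baab  (head at position 0)
Step 1: move right → b[qR]aab  (head at position 1)

After 1 step, the head is at position 1.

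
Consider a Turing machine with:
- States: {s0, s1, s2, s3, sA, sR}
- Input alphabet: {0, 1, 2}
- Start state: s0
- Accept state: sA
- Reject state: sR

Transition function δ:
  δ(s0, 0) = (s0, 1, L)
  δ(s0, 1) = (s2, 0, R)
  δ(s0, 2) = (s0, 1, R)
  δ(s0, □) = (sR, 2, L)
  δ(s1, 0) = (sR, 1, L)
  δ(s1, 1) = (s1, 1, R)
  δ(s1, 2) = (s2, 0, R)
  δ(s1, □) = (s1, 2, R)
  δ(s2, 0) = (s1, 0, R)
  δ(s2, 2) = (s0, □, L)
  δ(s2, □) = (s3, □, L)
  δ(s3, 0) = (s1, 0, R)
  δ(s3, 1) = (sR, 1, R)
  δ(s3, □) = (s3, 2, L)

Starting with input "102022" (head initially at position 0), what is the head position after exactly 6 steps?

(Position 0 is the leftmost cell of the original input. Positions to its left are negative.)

Execution trace (head position shown):
Step 0: [s0]102022  (head at position 0)
Step 1: move right → 0[s2]02022  (head at position 1)
Step 2: move right → 00[s1]2022  (head at position 2)
Step 3: move right → 000[s2]022  (head at position 3)
Step 4: move right → 0000[s1]22  (head at position 4)
Step 5: move right → 00000[s2]2  (head at position 5)
Step 6: move left → 0000[s0]0□  (head at position 4)

After 6 steps, the head is at position 4.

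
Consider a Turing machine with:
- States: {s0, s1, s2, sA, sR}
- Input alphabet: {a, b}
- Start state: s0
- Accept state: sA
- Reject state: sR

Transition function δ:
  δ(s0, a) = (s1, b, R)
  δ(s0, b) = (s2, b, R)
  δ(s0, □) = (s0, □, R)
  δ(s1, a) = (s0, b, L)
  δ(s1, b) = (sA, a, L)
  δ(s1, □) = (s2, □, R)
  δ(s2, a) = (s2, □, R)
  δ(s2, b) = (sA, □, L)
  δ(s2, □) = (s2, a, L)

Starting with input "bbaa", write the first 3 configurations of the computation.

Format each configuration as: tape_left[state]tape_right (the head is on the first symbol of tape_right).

Transitions applied:
Step 1: δ(s0, b) = (s2, b, R)
Step 2: δ(s2, b) = (sA, □, L)

The first 3 configurations are:
[s0]bbaa ⊢ b[s2]baa ⊢ [sA]b□aa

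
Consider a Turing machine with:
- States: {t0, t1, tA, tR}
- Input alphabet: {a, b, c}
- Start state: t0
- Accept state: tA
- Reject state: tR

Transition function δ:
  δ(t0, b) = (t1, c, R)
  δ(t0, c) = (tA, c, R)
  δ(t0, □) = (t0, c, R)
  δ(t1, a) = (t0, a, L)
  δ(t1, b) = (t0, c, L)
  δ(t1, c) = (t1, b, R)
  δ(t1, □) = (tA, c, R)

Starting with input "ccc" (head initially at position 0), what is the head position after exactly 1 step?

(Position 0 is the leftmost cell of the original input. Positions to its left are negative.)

Execution trace (head position shown):
Step 0: [t0]ccc  (head at position 0)
Step 1: move right → c[tA]cc  (head at position 1)

After 1 step, the head is at position 1.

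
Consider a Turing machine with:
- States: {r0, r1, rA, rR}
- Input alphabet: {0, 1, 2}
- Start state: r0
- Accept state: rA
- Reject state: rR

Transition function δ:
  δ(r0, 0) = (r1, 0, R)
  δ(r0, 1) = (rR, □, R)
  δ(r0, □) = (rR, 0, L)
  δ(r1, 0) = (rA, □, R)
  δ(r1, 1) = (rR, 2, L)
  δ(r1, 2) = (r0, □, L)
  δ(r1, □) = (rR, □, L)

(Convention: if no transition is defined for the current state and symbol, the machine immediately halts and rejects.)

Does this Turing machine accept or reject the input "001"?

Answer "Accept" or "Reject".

Execution trace:
Initial: [r0]001
Step 1: δ(r0, 0) = (r1, 0, R) → 0[r1]01
Step 2: δ(r1, 0) = (rA, □, R) → 0□[rA]1

The machine reaches the accept state rA and halts.

Answer: Accept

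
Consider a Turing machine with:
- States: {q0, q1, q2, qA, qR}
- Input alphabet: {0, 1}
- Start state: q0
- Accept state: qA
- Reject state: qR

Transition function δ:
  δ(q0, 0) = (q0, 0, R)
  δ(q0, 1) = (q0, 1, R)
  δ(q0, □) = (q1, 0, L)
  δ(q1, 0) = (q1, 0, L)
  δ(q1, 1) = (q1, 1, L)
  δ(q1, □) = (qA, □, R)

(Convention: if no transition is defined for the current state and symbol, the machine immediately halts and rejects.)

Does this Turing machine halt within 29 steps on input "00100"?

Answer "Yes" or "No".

Execution trace:
Initial: [q0]00100
Step 1: δ(q0, 0) = (q0, 0, R) → 0[q0]0100
Step 2: δ(q0, 0) = (q0, 0, R) → 00[q0]100
Step 3: δ(q0, 1) = (q0, 1, R) → 001[q0]00
Step 4: δ(q0, 0) = (q0, 0, R) → 0010[q0]0
Step 5: δ(q0, 0) = (q0, 0, R) → 00100[q0]□
Step 6: δ(q0, □) = (q1, 0, L) → 0010[q1]00
Step 7: δ(q1, 0) = (q1, 0, L) → 001[q1]000
Step 8: δ(q1, 0) = (q1, 0, L) → 00[q1]1000
Step 9: δ(q1, 1) = (q1, 1, L) → 0[q1]01000
Step 10: δ(q1, 0) = (q1, 0, L) → [q1]001000
Step 11: δ(q1, 0) = (q1, 0, L) → [q1]□001000
Step 12: δ(q1, □) = (qA, □, R) → □[qA]001000

The machine reaches the accept state qA and halts.
The machine halted after 12 steps (within the 29-step bound).

Answer: Yes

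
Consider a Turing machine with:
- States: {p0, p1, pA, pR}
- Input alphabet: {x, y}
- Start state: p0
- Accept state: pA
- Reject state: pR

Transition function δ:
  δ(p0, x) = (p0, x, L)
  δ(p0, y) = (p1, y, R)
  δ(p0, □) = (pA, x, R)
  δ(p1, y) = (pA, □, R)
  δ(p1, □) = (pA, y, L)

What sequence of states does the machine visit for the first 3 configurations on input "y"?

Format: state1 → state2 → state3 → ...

Execution trace:
Initial: [p0]y
Step 1: δ(p0, y) = (p1, y, R) → y[p1]□
Step 2: δ(p1, □) = (pA, y, L) → [pA]yy

The machine reaches the accept state pA and halts.

State sequence: p0 → p1 → pA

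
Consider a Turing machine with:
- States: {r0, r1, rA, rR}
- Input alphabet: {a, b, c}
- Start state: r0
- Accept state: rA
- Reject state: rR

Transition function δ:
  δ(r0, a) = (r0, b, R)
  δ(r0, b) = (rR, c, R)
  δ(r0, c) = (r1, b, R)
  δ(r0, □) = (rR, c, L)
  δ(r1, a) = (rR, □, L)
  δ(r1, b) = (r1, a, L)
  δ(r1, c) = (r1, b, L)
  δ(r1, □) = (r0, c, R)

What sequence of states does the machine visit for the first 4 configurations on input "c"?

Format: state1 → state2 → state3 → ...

Execution trace:
Initial: [r0]c
Step 1: δ(r0, c) = (r1, b, R) → b[r1]□
Step 2: δ(r1, □) = (r0, c, R) → bc[r0]□
Step 3: δ(r0, □) = (rR, c, L) → b[rR]cc

The machine reaches the reject state rR and halts.

State sequence: r0 → r1 → r0 → rR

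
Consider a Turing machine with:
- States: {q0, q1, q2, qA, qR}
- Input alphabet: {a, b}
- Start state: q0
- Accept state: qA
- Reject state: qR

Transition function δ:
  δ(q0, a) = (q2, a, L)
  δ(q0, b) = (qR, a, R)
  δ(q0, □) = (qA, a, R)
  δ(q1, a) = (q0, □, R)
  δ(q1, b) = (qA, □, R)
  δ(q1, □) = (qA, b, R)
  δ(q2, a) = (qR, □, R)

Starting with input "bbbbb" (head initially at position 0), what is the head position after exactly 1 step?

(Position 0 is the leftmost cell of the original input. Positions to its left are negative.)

Execution trace (head position shown):
Step 0: [q0]bbbbb  (head at position 0)
Step 1: move right → a[qR]bbbb  (head at position 1)

After 1 step, the head is at position 1.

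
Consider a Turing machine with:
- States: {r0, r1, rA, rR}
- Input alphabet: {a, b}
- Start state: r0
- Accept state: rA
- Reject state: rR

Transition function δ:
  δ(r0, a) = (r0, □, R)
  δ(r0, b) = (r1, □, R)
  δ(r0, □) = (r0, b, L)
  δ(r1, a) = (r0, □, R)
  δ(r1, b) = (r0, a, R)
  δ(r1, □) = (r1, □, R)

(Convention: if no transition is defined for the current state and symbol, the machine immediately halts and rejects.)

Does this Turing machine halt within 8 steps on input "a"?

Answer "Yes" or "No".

Execution trace:
Initial: [r0]a
Step 1: δ(r0, a) = (r0, □, R) → □[r0]□
Step 2: δ(r0, □) = (r0, b, L) → [r0]□b
Step 3: δ(r0, □) = (r0, b, L) → [r0]□bb
Step 4: δ(r0, □) = (r0, b, L) → [r0]□bbb
Step 5: δ(r0, □) = (r0, b, L) → [r0]□bbbb
Step 6: δ(r0, □) = (r0, b, L) → [r0]□bbbbb
Step 7: δ(r0, □) = (r0, b, L) → [r0]□bbbbbb
Step 8: δ(r0, □) = (r0, b, L) → [r0]□bbbbbbb

The machine has not reached a halting state after 8 steps.
The machine did not halt within the 8-step bound.

Answer: No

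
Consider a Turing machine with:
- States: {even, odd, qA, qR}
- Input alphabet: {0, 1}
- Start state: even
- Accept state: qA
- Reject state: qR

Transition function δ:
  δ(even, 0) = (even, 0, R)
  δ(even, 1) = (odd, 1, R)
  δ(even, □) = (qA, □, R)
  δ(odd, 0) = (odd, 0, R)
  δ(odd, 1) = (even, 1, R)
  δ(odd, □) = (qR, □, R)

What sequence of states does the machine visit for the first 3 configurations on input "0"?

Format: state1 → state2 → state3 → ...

Execution trace:
Initial: [even]0
Step 1: δ(even, 0) = (even, 0, R) → 0[even]□
Step 2: δ(even, □) = (qA, □, R) → 0□[qA]□

The machine reaches the accept state qA and halts.

State sequence: even → even → qA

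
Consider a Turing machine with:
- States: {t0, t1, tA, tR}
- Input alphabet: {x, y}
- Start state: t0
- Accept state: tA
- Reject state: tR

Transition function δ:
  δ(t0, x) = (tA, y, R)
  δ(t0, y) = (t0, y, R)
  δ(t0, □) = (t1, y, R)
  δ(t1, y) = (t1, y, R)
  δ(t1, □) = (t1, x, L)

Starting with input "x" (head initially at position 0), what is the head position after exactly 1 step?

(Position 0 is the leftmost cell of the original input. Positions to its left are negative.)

Execution trace (head position shown):
Step 0: [t0]x  (head at position 0)
Step 1: move right → y[tA]□  (head at position 1)

After 1 step, the head is at position 1.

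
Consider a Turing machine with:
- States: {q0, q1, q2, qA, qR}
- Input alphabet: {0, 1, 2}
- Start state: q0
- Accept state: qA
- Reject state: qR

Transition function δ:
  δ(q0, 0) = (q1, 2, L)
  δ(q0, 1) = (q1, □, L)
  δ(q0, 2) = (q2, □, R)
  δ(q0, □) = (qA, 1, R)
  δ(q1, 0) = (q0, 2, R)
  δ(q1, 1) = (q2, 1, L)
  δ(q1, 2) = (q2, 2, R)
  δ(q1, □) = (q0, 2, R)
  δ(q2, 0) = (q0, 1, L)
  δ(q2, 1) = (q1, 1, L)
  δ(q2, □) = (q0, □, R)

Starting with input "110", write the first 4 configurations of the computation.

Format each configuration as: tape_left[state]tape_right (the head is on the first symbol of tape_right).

Transitions applied:
Step 1: δ(q0, 1) = (q1, □, L)
Step 2: δ(q1, □) = (q0, 2, R)
Step 3: δ(q0, □) = (qA, 1, R)

The first 4 configurations are:
[q0]110 ⊢ [q1]□□10 ⊢ 2[q0]□10 ⊢ 21[qA]10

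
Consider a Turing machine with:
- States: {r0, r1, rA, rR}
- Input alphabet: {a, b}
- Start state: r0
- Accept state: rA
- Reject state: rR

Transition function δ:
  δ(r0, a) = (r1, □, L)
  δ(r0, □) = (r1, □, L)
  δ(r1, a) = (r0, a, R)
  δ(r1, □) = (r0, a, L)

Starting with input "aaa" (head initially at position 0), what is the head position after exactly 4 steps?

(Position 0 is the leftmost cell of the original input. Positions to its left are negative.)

Execution trace (head position shown):
Step 0: [r0]aaa  (head at position 0)
Step 1: move left → [r1]□□aa  (head at position -1)
Step 2: move left → [r0]□a□aa  (head at position -2)
Step 3: move left → [r1]□□a□aa  (head at position -3)
Step 4: move left → [r0]□a□a□aa  (head at position -4)

After 4 steps, the head is at position -4.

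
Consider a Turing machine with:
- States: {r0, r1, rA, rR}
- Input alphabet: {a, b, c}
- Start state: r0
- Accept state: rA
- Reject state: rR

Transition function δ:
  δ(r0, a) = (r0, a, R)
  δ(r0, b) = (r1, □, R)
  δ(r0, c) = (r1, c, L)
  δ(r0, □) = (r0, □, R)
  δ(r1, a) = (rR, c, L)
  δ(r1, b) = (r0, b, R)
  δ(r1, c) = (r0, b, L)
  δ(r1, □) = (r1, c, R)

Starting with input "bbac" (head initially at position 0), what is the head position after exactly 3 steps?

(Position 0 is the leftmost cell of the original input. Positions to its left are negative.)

Execution trace (head position shown):
Step 0: [r0]bbac  (head at position 0)
Step 1: move right → □[r1]bac  (head at position 1)
Step 2: move right → □b[r0]ac  (head at position 2)
Step 3: move right → □ba[r0]c  (head at position 3)

After 3 steps, the head is at position 3.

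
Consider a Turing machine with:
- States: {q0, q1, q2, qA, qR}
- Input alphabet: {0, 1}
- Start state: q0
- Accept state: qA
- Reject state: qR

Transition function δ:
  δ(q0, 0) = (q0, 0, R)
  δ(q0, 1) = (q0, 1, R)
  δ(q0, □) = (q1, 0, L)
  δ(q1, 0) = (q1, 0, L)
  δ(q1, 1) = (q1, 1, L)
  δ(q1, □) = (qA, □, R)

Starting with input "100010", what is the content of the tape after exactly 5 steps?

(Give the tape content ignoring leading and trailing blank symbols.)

Execution trace:
Initial: [q0]100010
Step 1: δ(q0, 1) = (q0, 1, R) → 1[q0]00010
Step 2: δ(q0, 0) = (q0, 0, R) → 10[q0]0010
Step 3: δ(q0, 0) = (q0, 0, R) → 100[q0]010
Step 4: δ(q0, 0) = (q0, 0, R) → 1000[q0]10
Step 5: δ(q0, 1) = (q0, 1, R) → 10001[q0]0

After 5 steps, the tape (ignoring leading/trailing blanks) is: 100010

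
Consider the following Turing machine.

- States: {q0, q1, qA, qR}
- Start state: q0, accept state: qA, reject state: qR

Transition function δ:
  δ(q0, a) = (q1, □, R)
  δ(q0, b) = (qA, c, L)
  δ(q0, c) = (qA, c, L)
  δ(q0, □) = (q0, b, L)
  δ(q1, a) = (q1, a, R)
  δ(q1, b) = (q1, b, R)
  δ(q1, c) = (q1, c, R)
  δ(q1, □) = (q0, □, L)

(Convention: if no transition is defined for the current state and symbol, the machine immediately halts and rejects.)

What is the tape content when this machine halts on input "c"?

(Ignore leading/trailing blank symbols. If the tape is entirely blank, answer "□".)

Execution trace:
Initial: [q0]c
Step 1: δ(q0, c) = (qA, c, L) → [qA]□c

The machine reaches the accept state qA and halts.

Final tape (ignoring leading/trailing blanks): c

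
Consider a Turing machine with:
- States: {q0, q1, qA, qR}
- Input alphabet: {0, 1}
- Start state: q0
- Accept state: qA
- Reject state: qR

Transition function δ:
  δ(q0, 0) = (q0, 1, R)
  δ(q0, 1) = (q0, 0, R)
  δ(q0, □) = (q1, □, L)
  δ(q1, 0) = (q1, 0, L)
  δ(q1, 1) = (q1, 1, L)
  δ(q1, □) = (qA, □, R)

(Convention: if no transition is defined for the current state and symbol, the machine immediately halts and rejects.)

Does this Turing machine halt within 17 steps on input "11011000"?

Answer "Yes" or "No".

Execution trace:
Initial: [q0]11011000
Step 1: δ(q0, 1) = (q0, 0, R) → 0[q0]1011000
Step 2: δ(q0, 1) = (q0, 0, R) → 00[q0]011000
Step 3: δ(q0, 0) = (q0, 1, R) → 001[q0]11000
Step 4: δ(q0, 1) = (q0, 0, R) → 0010[q0]1000
Step 5: δ(q0, 1) = (q0, 0, R) → 00100[q0]000
Step 6: δ(q0, 0) = (q0, 1, R) → 001001[q0]00
Step 7: δ(q0, 0) = (q0, 1, R) → 0010011[q0]0
Step 8: δ(q0, 0) = (q0, 1, R) → 00100111[q0]□
Step 9: δ(q0, □) = (q1, □, L) → 0010011[q1]1□
Step 10: δ(q1, 1) = (q1, 1, L) → 001001[q1]11□
Step 11: δ(q1, 1) = (q1, 1, L) → 00100[q1]111□
Step 12: δ(q1, 1) = (q1, 1, L) → 0010[q1]0111□
Step 13: δ(q1, 0) = (q1, 0, L) → 001[q1]00111□
Step 14: δ(q1, 0) = (q1, 0, L) → 00[q1]100111□
Step 15: δ(q1, 1) = (q1, 1, L) → 0[q1]0100111□
Step 16: δ(q1, 0) = (q1, 0, L) → [q1]00100111□
Step 17: δ(q1, 0) = (q1, 0, L) → [q1]□00100111□

The machine has not reached a halting state after 17 steps.
The machine did not halt within the 17-step bound.

Answer: No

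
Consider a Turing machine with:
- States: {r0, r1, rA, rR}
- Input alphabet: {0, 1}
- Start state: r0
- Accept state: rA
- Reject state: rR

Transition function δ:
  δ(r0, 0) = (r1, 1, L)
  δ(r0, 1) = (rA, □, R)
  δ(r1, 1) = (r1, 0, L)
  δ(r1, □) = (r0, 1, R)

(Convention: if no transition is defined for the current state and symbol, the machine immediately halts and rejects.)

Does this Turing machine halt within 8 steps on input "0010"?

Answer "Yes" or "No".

Execution trace:
Initial: [r0]0010
Step 1: δ(r0, 0) = (r1, 1, L) → [r1]□1010
Step 2: δ(r1, □) = (r0, 1, R) → 1[r0]1010
Step 3: δ(r0, 1) = (rA, □, R) → 1□[rA]010

The machine reaches the accept state rA and halts.
The machine halted after 3 steps (within the 8-step bound).

Answer: Yes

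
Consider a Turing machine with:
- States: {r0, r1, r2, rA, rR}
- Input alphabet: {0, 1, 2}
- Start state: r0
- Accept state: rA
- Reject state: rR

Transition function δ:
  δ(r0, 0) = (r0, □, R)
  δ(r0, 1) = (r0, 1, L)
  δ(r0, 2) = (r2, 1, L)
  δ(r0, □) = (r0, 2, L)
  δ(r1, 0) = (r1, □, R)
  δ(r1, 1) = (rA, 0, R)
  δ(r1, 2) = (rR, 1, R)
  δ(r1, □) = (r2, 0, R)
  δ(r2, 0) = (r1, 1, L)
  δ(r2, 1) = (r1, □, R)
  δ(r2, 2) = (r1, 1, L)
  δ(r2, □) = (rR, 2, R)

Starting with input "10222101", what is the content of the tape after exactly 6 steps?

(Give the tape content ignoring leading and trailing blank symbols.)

Execution trace:
Initial: [r0]10222101
Step 1: δ(r0, 1) = (r0, 1, L) → [r0]□10222101
Step 2: δ(r0, □) = (r0, 2, L) → [r0]□210222101
Step 3: δ(r0, □) = (r0, 2, L) → [r0]□2210222101
Step 4: δ(r0, □) = (r0, 2, L) → [r0]□22210222101
Step 5: δ(r0, □) = (r0, 2, L) → [r0]□222210222101
Step 6: δ(r0, □) = (r0, 2, L) → [r0]□2222210222101

After 6 steps, the tape (ignoring leading/trailing blanks) is: 2222210222101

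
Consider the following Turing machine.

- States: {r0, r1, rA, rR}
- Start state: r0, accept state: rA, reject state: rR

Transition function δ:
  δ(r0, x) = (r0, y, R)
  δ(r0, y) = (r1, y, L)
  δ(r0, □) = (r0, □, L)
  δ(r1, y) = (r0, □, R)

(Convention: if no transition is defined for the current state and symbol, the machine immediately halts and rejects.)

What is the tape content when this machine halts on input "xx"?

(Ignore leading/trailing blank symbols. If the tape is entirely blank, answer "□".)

Execution trace:
Initial: [r0]xx
Step 1: δ(r0, x) = (r0, y, R) → y[r0]x
Step 2: δ(r0, x) = (r0, y, R) → yy[r0]□
Step 3: δ(r0, □) = (r0, □, L) → y[r0]y□
Step 4: δ(r0, y) = (r1, y, L) → [r1]yy□
Step 5: δ(r1, y) = (r0, □, R) → □[r0]y□
Step 6: δ(r0, y) = (r1, y, L) → [r1]□y□

No transition is defined for δ(r1, □). By convention the machine halts and rejects.

Final tape (ignoring leading/trailing blanks): y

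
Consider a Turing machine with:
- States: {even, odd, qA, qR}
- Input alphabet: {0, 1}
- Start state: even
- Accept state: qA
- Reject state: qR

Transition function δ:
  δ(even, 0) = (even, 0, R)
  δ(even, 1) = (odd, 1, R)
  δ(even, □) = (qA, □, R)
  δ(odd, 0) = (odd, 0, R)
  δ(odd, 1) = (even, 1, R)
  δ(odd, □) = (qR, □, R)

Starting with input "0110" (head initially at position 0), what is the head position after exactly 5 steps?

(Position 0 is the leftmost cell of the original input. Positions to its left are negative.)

Execution trace (head position shown):
Step 0: [even]0110  (head at position 0)
Step 1: move right → 0[even]110  (head at position 1)
Step 2: move right → 01[odd]10  (head at position 2)
Step 3: move right → 011[even]0  (head at position 3)
Step 4: move right → 0110[even]□  (head at position 4)
Step 5: move right → 0110□[qA]□  (head at position 5)

After 5 steps, the head is at position 5.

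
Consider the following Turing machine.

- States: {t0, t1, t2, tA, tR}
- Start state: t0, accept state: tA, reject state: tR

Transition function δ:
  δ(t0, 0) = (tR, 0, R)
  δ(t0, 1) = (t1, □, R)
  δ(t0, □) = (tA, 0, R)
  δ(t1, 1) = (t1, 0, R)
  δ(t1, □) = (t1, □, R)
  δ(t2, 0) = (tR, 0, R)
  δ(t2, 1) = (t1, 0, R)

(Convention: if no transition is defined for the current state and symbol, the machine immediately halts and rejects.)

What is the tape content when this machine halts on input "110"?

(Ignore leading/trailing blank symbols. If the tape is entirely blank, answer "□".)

Execution trace:
Initial: [t0]110
Step 1: δ(t0, 1) = (t1, □, R) → □[t1]10
Step 2: δ(t1, 1) = (t1, 0, R) → □0[t1]0

No transition is defined for δ(t1, 0). By convention the machine halts and rejects.

Final tape (ignoring leading/trailing blanks): 00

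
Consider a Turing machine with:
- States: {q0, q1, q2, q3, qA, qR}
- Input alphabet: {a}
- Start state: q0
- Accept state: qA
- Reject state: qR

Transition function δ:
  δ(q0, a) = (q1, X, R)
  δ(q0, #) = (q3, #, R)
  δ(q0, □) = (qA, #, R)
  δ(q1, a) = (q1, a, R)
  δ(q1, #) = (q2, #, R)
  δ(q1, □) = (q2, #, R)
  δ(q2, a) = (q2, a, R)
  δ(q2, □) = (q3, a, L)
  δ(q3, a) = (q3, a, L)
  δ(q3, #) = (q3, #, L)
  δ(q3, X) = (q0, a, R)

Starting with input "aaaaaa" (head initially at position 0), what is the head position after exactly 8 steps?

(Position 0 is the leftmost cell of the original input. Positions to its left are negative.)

Execution trace (head position shown):
Step 0: [q0]aaaaaa  (head at position 0)
Step 1: move right → X[q1]aaaaa  (head at position 1)
Step 2: move right → Xa[q1]aaaa  (head at position 2)
Step 3: move right → Xaa[q1]aaa  (head at position 3)
Step 4: move right → Xaaa[q1]aa  (head at position 4)
Step 5: move right → Xaaaa[q1]a  (head at position 5)
Step 6: move right → Xaaaaa[q1]□  (head at position 6)
Step 7: move right → Xaaaaa#[q2]□  (head at position 7)
Step 8: move left → Xaaaaa[q3]#a  (head at position 6)

After 8 steps, the head is at position 6.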